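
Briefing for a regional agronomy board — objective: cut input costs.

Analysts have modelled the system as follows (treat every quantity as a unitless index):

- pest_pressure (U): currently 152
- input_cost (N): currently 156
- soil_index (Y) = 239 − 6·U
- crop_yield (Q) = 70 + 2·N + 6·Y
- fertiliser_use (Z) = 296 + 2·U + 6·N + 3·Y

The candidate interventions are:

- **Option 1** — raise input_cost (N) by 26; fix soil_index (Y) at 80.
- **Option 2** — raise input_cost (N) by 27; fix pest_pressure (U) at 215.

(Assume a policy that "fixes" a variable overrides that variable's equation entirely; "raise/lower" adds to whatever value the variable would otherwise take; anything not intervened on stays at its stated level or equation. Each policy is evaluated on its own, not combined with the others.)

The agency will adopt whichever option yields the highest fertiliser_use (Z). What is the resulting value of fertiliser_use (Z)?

Option 1 (N + 26, Y := 80):
  U = 152
  N = 156 + 26 = 182
  Y = 80
  Z = 296 + 2·152 + 6·182 + 3·80 = 1932
Option 2 (N + 27, U := 215):
  U = 215
  N = 156 + 27 = 183
  Y = 239 − 6·215 = -1051
  Z = 296 + 2·215 + 6·183 + 3·(-1051) = -1329
Comparing — Option 1: Z=1932, Option 2: Z=-1329. Highest is 1932 (Option 1).

1932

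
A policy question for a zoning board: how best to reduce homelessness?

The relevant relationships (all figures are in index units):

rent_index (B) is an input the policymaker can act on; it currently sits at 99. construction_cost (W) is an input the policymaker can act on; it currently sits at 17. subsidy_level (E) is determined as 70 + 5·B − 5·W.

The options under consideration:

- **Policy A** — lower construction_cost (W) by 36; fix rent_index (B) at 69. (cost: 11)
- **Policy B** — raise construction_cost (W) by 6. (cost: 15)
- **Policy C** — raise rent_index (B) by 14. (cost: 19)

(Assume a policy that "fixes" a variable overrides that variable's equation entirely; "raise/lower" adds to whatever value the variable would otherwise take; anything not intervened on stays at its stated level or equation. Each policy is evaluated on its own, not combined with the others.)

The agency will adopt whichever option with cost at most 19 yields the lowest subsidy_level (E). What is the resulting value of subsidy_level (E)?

Policy A (W − 36, B := 69):
  B = 69
  W = 17 − 36 = -19
  E = 70 + 5·69 − 5·(-19) = 510
Policy B (W + 6):
  B = 99
  W = 17 + 6 = 23
  E = 70 + 5·99 − 5·23 = 450
Policy C (B + 14):
  B = 99 + 14 = 113
  W = 17
  E = 70 + 5·113 − 5·17 = 550
Comparing — Policy A: E=510, Policy B: E=450, Policy C: E=550. Lowest is 450 (Policy B).

450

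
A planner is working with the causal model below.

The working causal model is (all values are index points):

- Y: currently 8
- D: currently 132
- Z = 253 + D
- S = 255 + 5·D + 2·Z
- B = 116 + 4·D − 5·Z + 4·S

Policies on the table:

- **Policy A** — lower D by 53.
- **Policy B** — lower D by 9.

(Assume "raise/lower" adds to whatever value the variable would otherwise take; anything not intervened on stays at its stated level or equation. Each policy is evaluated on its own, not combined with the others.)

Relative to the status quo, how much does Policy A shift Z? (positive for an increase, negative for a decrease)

-53

Baseline:
  D = 132
  Z = 253 + 132 = 385
Policy A (D − 53):
  D = 132 − 53 = 79
  Z = 253 + 79 = 332
Change in Z: 332 − 385 = -53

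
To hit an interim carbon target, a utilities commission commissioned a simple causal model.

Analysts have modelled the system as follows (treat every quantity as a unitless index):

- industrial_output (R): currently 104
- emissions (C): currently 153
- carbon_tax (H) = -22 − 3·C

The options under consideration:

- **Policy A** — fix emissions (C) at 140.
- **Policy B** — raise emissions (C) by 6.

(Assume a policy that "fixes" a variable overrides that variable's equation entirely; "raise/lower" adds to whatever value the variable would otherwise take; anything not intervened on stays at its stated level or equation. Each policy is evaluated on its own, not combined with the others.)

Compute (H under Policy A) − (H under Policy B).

57

Policy A (C := 140):
  C = 140
  H = -22 − 3·140 = -442
Policy B (C + 6):
  C = 153 + 6 = 159
  H = -22 − 3·159 = -499
H: -442 − (-499) = 57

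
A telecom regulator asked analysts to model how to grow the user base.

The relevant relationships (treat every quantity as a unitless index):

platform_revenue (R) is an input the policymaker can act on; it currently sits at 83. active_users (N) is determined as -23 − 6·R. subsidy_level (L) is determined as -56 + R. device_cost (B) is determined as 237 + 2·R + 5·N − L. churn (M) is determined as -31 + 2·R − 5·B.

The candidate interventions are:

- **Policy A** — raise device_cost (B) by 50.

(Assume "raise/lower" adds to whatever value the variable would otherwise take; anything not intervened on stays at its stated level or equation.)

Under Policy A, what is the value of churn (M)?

11030

Policy A (B + 50):
  R = 83
  N = -23 − 6·83 = -521
  L = -56 + 83 = 27
  B = 237 + 2·83 + 5·(-521) − 27 (+50 from intervention) = -2179
  M = -31 + 2·83 − 5·(-2179) = 11030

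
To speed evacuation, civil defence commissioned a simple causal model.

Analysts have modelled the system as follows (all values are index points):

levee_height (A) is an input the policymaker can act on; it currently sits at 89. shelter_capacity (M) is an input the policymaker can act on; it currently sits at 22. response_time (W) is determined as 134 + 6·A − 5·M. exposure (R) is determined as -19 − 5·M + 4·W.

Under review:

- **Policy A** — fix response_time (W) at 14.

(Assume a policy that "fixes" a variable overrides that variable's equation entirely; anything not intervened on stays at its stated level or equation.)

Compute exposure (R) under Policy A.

Policy A (W := 14):
  A = 89
  M = 22
  W = 14
  R = -19 − 5·22 + 4·14 = -73

-73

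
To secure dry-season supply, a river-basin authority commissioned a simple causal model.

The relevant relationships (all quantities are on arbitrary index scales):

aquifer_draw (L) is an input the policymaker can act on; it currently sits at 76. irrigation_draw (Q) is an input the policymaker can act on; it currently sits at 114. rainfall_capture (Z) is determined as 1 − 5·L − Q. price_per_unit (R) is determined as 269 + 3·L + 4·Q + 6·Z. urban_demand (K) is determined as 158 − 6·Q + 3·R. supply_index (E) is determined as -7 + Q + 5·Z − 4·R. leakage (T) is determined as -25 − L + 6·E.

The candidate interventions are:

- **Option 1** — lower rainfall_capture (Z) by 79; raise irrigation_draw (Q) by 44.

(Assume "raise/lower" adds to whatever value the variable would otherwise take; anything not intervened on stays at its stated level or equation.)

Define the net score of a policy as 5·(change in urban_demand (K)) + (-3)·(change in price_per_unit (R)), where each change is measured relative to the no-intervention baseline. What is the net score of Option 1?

Baseline:
  L = 76
  Q = 114
  Z = 1 − 5·76 − 114 = -493
  R = 269 + 3·76 + 4·114 + 6·(-493) = -2005
  K = 158 − 6·114 + 3·(-2005) = -6541
Option 1 (Z − 79, Q + 44):
  L = 76
  Q = 114 + 44 = 158
  Z = 1 − 5·76 − 158 (−79 from intervention) = -616
  R = 269 + 3·76 + 4·158 + 6·(-616) = -2567
  K = 158 − 6·158 + 3·(-2567) = -8491
ΔK = -8491 − (-6541) = -1950; ΔR = -2567 − (-2005) = -562
Score = 5·(-1950) + (-3)·(-562) = -8064

-8064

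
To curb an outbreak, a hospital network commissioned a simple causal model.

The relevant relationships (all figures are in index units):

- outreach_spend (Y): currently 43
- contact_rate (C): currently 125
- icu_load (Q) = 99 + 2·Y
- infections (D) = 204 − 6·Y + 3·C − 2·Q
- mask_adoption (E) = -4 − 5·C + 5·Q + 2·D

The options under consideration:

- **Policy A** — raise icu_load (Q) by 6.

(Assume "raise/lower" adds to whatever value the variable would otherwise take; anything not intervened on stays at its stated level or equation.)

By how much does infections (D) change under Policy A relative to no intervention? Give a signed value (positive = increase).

Baseline:
  Y = 43
  C = 125
  Q = 99 + 2·43 = 185
  D = 204 − 6·43 + 3·125 − 2·185 = -49
Policy A (Q + 6):
  Y = 43
  C = 125
  Q = 99 + 2·43 (+6 from intervention) = 191
  D = 204 − 6·43 + 3·125 − 2·191 = -61
Change in D: -61 − (-49) = -12

-12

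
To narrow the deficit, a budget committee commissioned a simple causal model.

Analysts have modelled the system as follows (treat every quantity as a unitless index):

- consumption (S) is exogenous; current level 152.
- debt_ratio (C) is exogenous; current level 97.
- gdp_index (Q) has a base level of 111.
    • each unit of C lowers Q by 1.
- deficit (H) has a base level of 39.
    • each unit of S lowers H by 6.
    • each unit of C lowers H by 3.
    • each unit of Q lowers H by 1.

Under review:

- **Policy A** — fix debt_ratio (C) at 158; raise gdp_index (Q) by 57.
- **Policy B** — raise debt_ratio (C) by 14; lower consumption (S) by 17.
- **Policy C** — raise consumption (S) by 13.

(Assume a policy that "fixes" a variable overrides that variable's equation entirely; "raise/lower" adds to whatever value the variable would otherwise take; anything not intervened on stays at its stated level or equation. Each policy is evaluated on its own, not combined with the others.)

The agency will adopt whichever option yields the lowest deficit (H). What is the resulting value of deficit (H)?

Policy A (C := 158, Q + 57):
  S = 152
  C = 158
  Q = 111 − 158 (+57 from intervention) = 10
  H = 39 − 6·152 − 3·158 − 10 = -1357
Policy B (C + 14, S − 17):
  S = 152 − 17 = 135
  C = 97 + 14 = 111
  Q = 111 − 111 = 0
  H = 39 − 6·135 − 3·111 − 0 = -1104
Policy C (S + 13):
  S = 152 + 13 = 165
  C = 97
  Q = 111 − 97 = 14
  H = 39 − 6·165 − 3·97 − 14 = -1256
Comparing — Policy A: H=-1357, Policy B: H=-1104, Policy C: H=-1256. Lowest is -1357 (Policy A).

-1357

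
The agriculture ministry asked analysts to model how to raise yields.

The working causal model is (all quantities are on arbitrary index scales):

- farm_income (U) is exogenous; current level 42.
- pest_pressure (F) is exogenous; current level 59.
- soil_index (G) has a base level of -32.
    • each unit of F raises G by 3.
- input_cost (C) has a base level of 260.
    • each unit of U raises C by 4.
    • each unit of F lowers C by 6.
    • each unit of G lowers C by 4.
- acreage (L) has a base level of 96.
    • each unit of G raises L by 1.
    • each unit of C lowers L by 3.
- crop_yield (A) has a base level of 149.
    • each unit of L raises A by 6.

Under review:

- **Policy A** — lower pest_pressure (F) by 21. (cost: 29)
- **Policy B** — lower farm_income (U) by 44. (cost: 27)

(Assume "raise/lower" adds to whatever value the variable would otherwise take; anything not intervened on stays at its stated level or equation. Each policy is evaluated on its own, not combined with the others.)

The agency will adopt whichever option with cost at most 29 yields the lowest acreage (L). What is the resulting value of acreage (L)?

562

Policy A (F − 21):
  U = 42
  F = 59 − 21 = 38
  G = -32 + 3·38 = 82
  C = 260 + 4·42 − 6·38 − 4·82 = -128
  L = 96 + 82 − 3·(-128) = 562
Policy B (U − 44):
  U = 42 − 44 = -2
  F = 59
  G = -32 + 3·59 = 145
  C = 260 + 4·(-2) − 6·59 − 4·145 = -682
  L = 96 + 145 − 3·(-682) = 2287
Comparing — Policy A: L=562, Policy B: L=2287. Lowest is 562 (Policy A).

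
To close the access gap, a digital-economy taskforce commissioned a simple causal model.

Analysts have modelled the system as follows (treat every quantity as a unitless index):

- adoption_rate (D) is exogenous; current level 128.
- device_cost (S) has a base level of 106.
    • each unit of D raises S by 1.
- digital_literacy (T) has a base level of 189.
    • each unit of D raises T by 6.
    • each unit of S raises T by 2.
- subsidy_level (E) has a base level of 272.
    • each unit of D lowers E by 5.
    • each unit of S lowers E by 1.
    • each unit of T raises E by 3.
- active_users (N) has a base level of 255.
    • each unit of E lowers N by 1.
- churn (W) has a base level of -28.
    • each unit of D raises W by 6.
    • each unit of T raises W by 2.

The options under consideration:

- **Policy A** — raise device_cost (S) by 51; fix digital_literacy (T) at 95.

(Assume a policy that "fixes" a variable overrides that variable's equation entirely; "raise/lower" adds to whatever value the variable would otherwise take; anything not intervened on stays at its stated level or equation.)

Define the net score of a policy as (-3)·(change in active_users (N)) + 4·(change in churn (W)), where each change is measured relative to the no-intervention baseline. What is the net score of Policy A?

Baseline:
  D = 128
  S = 106 + 128 = 234
  T = 189 + 6·128 + 2·234 = 1425
  E = 272 − 5·128 − 234 + 3·1425 = 3673
  N = 255 − 3673 = -3418
  W = -28 + 6·128 + 2·1425 = 3590
Policy A (S + 51, T := 95):
  D = 128
  S = 106 + 128 (+51 from intervention) = 285
  T = 95
  E = 272 − 5·128 − 285 + 3·95 = -368
  N = 255 − (-368) = 623
  W = -28 + 6·128 + 2·95 = 930
ΔN = 623 − (-3418) = 4041; ΔW = 930 − 3590 = -2660
Score = (-3)·4041 + 4·(-2660) = -22763

-22763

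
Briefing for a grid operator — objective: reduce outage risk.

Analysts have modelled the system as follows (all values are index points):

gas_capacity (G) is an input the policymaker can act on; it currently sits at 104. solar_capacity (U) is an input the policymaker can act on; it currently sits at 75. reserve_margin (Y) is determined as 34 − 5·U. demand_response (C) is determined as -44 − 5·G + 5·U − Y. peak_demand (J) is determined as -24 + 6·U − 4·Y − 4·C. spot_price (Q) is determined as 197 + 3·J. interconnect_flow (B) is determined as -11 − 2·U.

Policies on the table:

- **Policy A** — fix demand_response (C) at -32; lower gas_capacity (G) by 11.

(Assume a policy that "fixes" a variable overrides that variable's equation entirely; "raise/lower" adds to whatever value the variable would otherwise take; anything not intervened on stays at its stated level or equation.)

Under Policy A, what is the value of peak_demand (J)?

Policy A (C := -32, G − 11):
  G = 104 − 11 = 93
  U = 75
  Y = 34 − 5·75 = -341
  C = -32
  J = -24 + 6·75 − 4·(-341) − 4·(-32) = 1918

1918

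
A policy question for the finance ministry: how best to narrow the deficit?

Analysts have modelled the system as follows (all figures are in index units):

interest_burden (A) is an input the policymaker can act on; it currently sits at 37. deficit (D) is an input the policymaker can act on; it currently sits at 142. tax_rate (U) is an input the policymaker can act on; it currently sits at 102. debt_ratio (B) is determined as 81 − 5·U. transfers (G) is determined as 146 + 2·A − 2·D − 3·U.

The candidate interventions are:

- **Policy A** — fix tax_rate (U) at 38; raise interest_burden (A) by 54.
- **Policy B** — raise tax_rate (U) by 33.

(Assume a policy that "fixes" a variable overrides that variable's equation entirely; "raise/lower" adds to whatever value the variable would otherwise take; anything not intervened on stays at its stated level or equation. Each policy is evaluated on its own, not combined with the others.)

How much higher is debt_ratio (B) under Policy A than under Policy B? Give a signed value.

485

Policy A (U := 38, A + 54):
  U = 38
  B = 81 − 5·38 = -109
Policy B (U + 33):
  U = 102 + 33 = 135
  B = 81 − 5·135 = -594
B: -109 − (-594) = 485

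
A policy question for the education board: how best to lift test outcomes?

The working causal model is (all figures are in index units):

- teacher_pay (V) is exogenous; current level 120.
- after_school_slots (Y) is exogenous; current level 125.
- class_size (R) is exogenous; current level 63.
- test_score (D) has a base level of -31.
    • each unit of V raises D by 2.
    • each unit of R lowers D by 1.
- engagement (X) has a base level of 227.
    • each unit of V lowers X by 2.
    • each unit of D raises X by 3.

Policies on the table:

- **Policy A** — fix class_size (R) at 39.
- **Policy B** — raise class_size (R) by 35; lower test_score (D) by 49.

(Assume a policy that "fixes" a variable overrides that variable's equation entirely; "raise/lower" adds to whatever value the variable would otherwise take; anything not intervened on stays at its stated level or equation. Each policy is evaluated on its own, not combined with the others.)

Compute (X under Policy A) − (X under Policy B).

Policy A (R := 39):
  V = 120
  R = 39
  D = -31 + 2·120 − 39 = 170
  X = 227 − 2·120 + 3·170 = 497
Policy B (R + 35, D − 49):
  V = 120
  R = 63 + 35 = 98
  D = -31 + 2·120 − 98 (−49 from intervention) = 62
  X = 227 − 2·120 + 3·62 = 173
X: 497 − 173 = 324

324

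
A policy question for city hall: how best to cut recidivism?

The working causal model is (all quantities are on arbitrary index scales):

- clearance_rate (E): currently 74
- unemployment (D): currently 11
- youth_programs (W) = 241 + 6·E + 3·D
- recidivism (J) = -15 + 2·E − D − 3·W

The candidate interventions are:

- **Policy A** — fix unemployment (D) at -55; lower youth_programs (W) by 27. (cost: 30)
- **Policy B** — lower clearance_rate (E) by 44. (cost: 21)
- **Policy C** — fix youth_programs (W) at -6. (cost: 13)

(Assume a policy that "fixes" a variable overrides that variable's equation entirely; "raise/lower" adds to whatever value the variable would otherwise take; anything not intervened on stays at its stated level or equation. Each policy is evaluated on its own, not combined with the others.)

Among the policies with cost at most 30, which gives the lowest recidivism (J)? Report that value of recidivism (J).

Policy A (D := -55, W − 27):
  E = 74
  D = -55
  W = 241 + 6·74 + 3·(-55) (−27 from intervention) = 493
  J = -15 + 2·74 − (-55) − 3·493 = -1291
Policy B (E − 44):
  E = 74 − 44 = 30
  D = 11
  W = 241 + 6·30 + 3·11 = 454
  J = -15 + 2·30 − 11 − 3·454 = -1328
Policy C (W := -6):
  E = 74
  D = 11
  W = -6
  J = -15 + 2·74 − 11 − 3·(-6) = 140
Comparing — Policy A: J=-1291, Policy B: J=-1328, Policy C: J=140. Lowest is -1328 (Policy B).

-1328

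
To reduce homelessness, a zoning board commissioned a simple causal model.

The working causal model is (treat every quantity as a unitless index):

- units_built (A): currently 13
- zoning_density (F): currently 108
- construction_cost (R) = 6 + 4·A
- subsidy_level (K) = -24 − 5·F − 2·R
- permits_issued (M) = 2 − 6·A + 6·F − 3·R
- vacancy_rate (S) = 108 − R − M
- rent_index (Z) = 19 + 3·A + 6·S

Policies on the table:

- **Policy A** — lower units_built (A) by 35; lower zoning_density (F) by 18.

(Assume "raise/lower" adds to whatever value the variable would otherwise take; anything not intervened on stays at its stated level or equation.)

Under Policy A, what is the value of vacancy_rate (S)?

-730

Policy A (A − 35, F − 18):
  A = 13 − 35 = -22
  F = 108 − 18 = 90
  R = 6 + 4·(-22) = -82
  M = 2 − 6·(-22) + 6·90 − 3·(-82) = 920
  S = 108 − (-82) − 920 = -730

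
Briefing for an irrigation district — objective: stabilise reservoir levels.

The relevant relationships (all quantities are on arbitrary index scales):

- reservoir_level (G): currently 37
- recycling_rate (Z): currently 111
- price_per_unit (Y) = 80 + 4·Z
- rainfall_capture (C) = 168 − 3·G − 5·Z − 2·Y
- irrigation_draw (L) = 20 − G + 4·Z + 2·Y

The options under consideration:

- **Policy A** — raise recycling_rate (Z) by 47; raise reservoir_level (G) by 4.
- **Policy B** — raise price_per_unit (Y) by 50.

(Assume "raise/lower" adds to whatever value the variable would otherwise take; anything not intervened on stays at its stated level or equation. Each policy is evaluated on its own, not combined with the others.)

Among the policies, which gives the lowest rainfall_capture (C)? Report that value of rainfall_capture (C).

Policy A (Z + 47, G + 4):
  G = 37 + 4 = 41
  Z = 111 + 47 = 158
  Y = 80 + 4·158 = 712
  C = 168 − 3·41 − 5·158 − 2·712 = -2169
Policy B (Y + 50):
  G = 37
  Z = 111
  Y = 80 + 4·111 (+50 from intervention) = 574
  C = 168 − 3·37 − 5·111 − 2·574 = -1646
Comparing — Policy A: C=-2169, Policy B: C=-1646. Lowest is -2169 (Policy A).

-2169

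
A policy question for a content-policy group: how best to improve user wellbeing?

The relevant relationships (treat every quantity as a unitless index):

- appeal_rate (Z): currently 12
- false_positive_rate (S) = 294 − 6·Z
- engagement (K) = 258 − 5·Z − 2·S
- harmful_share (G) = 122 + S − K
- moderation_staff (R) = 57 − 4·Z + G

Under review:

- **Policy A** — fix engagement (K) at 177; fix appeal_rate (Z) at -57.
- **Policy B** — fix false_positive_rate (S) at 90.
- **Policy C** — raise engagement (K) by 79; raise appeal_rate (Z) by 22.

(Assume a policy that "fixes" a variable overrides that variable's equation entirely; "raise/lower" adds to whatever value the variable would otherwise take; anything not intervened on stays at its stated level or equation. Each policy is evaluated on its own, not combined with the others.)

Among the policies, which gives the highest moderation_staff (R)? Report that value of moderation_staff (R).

866

Policy A (K := 177, Z := -57):
  Z = -57
  S = 294 − 6·(-57) = 636
  K = 177
  G = 122 + 636 − 177 = 581
  R = 57 − 4·(-57) + 581 = 866
Policy B (S := 90):
  Z = 12
  S = 90
  K = 258 − 5·12 − 2·90 = 18
  G = 122 + 90 − 18 = 194
  R = 57 − 4·12 + 194 = 203
Policy C (K + 79, Z + 22):
  Z = 12 + 22 = 34
  S = 294 − 6·34 = 90
  K = 258 − 5·34 − 2·90 (+79 from intervention) = -13
  G = 122 + 90 − (-13) = 225
  R = 57 − 4·34 + 225 = 146
Comparing — Policy A: R=866, Policy B: R=203, Policy C: R=146. Highest is 866 (Policy A).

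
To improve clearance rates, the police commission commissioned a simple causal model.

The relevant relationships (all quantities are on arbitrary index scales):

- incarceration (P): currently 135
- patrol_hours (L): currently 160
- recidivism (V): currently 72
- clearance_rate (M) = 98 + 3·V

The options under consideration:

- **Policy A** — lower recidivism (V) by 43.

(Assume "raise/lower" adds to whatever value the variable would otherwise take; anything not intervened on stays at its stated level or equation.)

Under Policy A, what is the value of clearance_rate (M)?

185

Policy A (V − 43):
  V = 72 − 43 = 29
  M = 98 + 3·29 = 185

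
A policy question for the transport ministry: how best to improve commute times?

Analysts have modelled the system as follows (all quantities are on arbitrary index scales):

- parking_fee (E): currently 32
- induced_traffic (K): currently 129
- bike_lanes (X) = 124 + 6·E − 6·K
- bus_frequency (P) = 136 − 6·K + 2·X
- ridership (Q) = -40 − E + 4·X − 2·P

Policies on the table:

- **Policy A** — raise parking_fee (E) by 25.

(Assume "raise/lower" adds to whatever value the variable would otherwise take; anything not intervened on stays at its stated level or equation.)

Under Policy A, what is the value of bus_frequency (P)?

Policy A (E + 25):
  E = 32 + 25 = 57
  K = 129
  X = 124 + 6·57 − 6·129 = -308
  P = 136 − 6·129 + 2·(-308) = -1254

-1254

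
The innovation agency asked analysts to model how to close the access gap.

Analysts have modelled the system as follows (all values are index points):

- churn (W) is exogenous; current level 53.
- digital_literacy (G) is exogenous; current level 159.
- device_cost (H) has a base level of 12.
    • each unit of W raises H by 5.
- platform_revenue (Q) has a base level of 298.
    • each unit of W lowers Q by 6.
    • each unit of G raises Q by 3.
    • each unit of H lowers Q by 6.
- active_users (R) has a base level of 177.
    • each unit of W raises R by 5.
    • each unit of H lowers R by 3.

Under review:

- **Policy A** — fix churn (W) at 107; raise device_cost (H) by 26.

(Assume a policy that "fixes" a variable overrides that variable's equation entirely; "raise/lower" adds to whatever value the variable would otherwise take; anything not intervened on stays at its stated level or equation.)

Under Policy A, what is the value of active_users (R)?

-1007

Policy A (W := 107, H + 26):
  W = 107
  H = 12 + 5·107 (+26 from intervention) = 573
  R = 177 + 5·107 − 3·573 = -1007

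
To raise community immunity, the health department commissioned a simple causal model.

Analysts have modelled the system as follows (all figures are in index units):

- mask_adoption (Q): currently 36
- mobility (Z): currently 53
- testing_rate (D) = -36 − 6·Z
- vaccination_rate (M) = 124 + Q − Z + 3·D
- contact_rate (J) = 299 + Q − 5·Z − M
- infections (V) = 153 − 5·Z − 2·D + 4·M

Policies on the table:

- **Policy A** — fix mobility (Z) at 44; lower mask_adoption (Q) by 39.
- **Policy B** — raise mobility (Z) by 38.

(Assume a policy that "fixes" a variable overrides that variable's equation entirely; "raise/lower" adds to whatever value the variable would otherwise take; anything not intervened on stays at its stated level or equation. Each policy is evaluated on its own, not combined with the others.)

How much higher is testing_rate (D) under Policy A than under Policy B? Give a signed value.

Policy A (Z := 44, Q − 39):
  Z = 44
  D = -36 − 6·44 = -300
Policy B (Z + 38):
  Z = 53 + 38 = 91
  D = -36 − 6·91 = -582
D: -300 − (-582) = 282

282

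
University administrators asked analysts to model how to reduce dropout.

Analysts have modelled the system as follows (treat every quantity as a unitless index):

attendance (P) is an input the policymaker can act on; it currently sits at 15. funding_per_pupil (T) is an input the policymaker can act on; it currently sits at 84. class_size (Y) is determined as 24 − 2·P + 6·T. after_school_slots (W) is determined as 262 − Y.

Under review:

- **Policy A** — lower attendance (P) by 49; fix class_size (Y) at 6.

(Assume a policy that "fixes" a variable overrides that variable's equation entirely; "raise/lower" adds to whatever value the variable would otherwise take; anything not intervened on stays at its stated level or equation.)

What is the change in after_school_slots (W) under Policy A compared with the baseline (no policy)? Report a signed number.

492

Baseline:
  P = 15
  T = 84
  Y = 24 − 2·15 + 6·84 = 498
  W = 262 − 498 = -236
Policy A (P − 49, Y := 6):
  P = 15 − 49 = -34
  T = 84
  Y = 6
  W = 262 − 6 = 256
Change in W: 256 − (-236) = 492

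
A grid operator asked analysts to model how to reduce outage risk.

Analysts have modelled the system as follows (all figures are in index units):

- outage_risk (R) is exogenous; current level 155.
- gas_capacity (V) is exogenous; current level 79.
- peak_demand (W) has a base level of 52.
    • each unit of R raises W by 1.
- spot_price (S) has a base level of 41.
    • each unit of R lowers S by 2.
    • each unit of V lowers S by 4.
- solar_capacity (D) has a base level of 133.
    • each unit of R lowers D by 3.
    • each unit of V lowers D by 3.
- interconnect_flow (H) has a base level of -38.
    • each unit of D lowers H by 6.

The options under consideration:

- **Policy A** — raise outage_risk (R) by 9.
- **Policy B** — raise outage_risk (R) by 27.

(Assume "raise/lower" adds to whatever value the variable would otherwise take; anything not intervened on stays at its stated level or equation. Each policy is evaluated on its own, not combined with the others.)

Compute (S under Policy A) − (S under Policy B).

Policy A (R + 9):
  R = 155 + 9 = 164
  V = 79
  S = 41 − 2·164 − 4·79 = -603
Policy B (R + 27):
  R = 155 + 27 = 182
  V = 79
  S = 41 − 2·182 − 4·79 = -639
S: -603 − (-639) = 36

36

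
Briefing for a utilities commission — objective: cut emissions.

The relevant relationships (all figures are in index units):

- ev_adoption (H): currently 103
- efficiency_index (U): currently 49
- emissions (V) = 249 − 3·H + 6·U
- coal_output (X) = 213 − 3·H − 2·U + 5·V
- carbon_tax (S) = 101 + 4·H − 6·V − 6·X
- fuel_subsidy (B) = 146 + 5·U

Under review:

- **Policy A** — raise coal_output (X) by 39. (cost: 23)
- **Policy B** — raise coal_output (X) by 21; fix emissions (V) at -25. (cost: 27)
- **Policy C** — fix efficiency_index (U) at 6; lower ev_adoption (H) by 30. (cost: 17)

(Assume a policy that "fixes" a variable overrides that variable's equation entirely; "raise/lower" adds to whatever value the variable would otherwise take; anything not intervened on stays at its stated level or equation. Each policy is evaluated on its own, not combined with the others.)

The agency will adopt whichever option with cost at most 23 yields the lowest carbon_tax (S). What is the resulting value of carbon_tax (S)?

-6981

Policy A (X + 39):
  H = 103
  U = 49
  V = 249 − 3·103 + 6·49 = 234
  X = 213 − 3·103 − 2·49 + 5·234 (+39 from intervention) = 1015
  S = 101 + 4·103 − 6·234 − 6·1015 = -6981
Policy C (U := 6, H − 30):
  H = 103 − 30 = 73
  U = 6
  V = 249 − 3·73 + 6·6 = 66
  X = 213 − 3·73 − 2·6 + 5·66 = 312
  S = 101 + 4·73 − 6·66 − 6·312 = -1875
Comparing — Policy A: S=-6981, Policy C: S=-1875. Lowest is -6981 (Policy A).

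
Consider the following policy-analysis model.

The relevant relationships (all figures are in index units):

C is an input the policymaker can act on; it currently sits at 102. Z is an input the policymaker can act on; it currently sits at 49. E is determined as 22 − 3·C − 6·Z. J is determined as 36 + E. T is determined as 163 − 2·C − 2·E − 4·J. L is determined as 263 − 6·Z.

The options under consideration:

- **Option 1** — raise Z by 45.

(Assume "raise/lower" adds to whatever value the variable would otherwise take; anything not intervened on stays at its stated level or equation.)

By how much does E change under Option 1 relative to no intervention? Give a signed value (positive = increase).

-270

Baseline:
  C = 102
  Z = 49
  E = 22 − 3·102 − 6·49 = -578
Option 1 (Z + 45):
  C = 102
  Z = 49 + 45 = 94
  E = 22 − 3·102 − 6·94 = -848
Change in E: -848 − (-578) = -270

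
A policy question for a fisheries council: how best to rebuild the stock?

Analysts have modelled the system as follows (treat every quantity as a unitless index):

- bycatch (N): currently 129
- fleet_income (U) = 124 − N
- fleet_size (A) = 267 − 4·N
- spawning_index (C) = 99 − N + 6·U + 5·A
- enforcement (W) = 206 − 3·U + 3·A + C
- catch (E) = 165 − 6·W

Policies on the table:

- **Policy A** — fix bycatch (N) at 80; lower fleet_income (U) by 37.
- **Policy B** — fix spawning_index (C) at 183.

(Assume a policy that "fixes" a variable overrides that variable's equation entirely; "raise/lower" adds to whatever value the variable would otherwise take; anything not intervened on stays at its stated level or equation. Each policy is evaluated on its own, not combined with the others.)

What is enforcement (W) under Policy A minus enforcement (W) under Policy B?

Policy A (N := 80, U − 37):
  N = 80
  U = 124 − 80 (−37 from intervention) = 7
  A = 267 − 4·80 = -53
  C = 99 − 80 + 6·7 + 5·(-53) = -204
  W = 206 − 3·7 + 3·(-53) + (-204) = -178
Policy B (C := 183):
  N = 129
  U = 124 − 129 = -5
  A = 267 − 4·129 = -249
  C = 183
  W = 206 − 3·(-5) + 3·(-249) + 183 = -343
W: -178 − (-343) = 165

165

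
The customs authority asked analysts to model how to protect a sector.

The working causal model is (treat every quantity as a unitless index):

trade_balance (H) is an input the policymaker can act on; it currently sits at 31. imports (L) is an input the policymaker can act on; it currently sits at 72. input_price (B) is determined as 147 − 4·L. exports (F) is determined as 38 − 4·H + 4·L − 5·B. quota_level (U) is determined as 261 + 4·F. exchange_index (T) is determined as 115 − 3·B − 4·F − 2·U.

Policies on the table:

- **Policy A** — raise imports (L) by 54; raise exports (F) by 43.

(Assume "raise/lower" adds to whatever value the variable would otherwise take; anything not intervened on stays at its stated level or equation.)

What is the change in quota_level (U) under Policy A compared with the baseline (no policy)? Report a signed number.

Baseline:
  H = 31
  L = 72
  B = 147 − 4·72 = -141
  F = 38 − 4·31 + 4·72 − 5·(-141) = 907
  U = 261 + 4·907 = 3889
Policy A (L + 54, F + 43):
  H = 31
  L = 72 + 54 = 126
  B = 147 − 4·126 = -357
  F = 38 − 4·31 + 4·126 − 5·(-357) (+43 from intervention) = 2246
  U = 261 + 4·2246 = 9245
Change in U: 9245 − 3889 = 5356

5356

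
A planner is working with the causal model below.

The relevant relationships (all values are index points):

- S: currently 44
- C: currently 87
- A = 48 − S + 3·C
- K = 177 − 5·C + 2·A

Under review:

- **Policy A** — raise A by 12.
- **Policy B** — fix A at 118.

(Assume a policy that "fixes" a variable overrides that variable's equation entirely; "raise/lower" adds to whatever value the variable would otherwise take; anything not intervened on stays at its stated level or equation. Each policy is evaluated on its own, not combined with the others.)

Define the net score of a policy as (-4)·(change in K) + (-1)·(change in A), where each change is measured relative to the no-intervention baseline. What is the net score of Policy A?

-108

Baseline:
  S = 44
  C = 87
  A = 48 − 44 + 3·87 = 265
  K = 177 − 5·87 + 2·265 = 272
Policy A (A + 12):
  S = 44
  C = 87
  A = 48 − 44 + 3·87 (+12 from intervention) = 277
  K = 177 − 5·87 + 2·277 = 296
ΔK = 296 − 272 = 24; ΔA = 277 − 265 = 12
Score = (-4)·24 + (-1)·12 = -108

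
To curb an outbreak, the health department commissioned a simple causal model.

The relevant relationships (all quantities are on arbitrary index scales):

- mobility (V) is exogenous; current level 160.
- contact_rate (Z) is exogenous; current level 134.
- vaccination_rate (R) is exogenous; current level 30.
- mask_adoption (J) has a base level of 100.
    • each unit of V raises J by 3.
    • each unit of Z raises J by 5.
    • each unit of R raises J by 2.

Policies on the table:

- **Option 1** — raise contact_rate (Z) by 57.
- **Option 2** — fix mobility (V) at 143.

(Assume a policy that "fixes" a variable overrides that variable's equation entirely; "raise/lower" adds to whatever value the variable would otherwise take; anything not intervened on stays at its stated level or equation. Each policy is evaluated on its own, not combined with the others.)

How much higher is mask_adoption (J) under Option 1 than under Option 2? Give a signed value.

336

Option 1 (Z + 57):
  V = 160
  Z = 134 + 57 = 191
  R = 30
  J = 100 + 3·160 + 5·191 + 2·30 = 1595
Option 2 (V := 143):
  V = 143
  Z = 134
  R = 30
  J = 100 + 3·143 + 5·134 + 2·30 = 1259
J: 1595 − 1259 = 336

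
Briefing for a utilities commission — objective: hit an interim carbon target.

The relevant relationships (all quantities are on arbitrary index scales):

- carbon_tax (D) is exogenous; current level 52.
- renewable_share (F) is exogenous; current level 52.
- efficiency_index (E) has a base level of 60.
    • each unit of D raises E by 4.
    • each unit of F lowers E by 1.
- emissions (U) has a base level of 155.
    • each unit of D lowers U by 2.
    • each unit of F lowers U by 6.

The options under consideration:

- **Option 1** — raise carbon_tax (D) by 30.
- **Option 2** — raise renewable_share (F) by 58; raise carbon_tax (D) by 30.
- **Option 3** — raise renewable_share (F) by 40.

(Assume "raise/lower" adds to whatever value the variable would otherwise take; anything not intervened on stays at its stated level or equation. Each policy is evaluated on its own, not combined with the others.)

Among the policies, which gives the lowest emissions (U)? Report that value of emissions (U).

-669

Option 1 (D + 30):
  D = 52 + 30 = 82
  F = 52
  U = 155 − 2·82 − 6·52 = -321
Option 2 (F + 58, D + 30):
  D = 52 + 30 = 82
  F = 52 + 58 = 110
  U = 155 − 2·82 − 6·110 = -669
Option 3 (F + 40):
  D = 52
  F = 52 + 40 = 92
  U = 155 − 2·52 − 6·92 = -501
Comparing — Option 1: U=-321, Option 2: U=-669, Option 3: U=-501. Lowest is -669 (Option 2).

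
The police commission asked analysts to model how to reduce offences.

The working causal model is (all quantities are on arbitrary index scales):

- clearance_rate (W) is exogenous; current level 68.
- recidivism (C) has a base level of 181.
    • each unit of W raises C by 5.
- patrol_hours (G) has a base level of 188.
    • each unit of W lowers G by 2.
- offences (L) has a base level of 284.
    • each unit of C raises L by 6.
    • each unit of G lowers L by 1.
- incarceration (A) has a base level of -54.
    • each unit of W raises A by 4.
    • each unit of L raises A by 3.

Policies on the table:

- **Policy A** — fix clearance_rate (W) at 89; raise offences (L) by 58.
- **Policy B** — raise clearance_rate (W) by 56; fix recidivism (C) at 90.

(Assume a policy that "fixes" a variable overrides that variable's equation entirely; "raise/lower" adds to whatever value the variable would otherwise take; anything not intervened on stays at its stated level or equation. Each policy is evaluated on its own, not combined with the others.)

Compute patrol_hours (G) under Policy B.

Policy B (W + 56, C := 90):
  W = 68 + 56 = 124
  G = 188 − 2·124 = -60

-60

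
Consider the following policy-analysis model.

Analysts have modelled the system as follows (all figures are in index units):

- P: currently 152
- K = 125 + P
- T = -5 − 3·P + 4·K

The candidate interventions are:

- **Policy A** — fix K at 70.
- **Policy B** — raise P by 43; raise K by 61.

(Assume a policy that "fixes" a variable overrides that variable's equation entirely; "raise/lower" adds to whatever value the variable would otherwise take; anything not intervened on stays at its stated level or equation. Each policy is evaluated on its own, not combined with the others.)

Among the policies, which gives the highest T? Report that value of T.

934

Policy A (K := 70):
  P = 152
  K = 70
  T = -5 − 3·152 + 4·70 = -181
Policy B (P + 43, K + 61):
  P = 152 + 43 = 195
  K = 125 + 195 (+61 from intervention) = 381
  T = -5 − 3·195 + 4·381 = 934
Comparing — Policy A: T=-181, Policy B: T=934. Highest is 934 (Policy B).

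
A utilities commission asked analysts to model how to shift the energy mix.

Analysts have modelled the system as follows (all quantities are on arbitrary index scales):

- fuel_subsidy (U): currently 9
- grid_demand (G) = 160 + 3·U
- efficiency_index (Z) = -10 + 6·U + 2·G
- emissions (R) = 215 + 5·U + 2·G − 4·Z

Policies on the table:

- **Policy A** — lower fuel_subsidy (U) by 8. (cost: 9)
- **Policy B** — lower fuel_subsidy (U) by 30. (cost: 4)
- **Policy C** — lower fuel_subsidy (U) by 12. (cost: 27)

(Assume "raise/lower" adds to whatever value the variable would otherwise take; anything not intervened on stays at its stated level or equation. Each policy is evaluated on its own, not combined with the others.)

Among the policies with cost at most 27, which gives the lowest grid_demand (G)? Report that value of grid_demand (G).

Policy A (U − 8):
  U = 9 − 8 = 1
  G = 160 + 3·1 = 163
Policy B (U − 30):
  U = 9 − 30 = -21
  G = 160 + 3·(-21) = 97
Policy C (U − 12):
  U = 9 − 12 = -3
  G = 160 + 3·(-3) = 151
Comparing — Policy A: G=163, Policy B: G=97, Policy C: G=151. Lowest is 97 (Policy B).

97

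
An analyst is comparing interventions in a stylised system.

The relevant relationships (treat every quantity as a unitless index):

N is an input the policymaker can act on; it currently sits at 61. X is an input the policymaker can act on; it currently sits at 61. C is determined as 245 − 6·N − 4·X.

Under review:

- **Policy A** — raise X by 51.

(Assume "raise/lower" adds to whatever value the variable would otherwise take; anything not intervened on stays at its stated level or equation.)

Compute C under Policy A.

Policy A (X + 51):
  N = 61
  X = 61 + 51 = 112
  C = 245 − 6·61 − 4·112 = -569

-569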